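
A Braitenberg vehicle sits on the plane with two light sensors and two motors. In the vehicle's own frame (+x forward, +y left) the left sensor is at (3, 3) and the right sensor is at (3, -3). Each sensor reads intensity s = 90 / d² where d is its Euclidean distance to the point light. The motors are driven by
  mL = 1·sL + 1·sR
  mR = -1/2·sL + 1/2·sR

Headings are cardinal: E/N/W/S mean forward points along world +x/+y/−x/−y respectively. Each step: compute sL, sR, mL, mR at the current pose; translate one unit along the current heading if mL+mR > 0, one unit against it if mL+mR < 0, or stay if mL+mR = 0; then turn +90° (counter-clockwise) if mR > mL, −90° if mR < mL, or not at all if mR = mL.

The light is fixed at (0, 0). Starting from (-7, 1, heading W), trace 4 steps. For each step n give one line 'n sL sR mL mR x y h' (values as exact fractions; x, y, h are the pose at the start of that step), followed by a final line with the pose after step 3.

0 45/52 45/58 2475/1508 -135/3016 -7 1 W
1 90/137 90/41 16020/5617 4320/5617 -8 1 N
2 9/5 45/13 342/65 54/65 -8 2 E
3 90/17 90/101 10620/1717 -3780/1717 -7 2 S
final -7 1 W

n=0: pose=(-7,1,W); sL=45/52, sR=45/58; mL=2475/1508, mR=-135/3016; mL+mR=4815/3016 → advance +1; mR−mL=-5085/3016 → turn -1·90°
n=1: pose=(-8,1,N); sL=90/137, sR=90/41; mL=16020/5617, mR=4320/5617; mL+mR=20340/5617 → advance +1; mR−mL=-11700/5617 → turn -1·90°
n=2: pose=(-8,2,E); sL=9/5, sR=45/13; mL=342/65, mR=54/65; mL+mR=396/65 → advance +1; mR−mL=-288/65 → turn -1·90°
n=3: pose=(-7,2,S); sL=90/17, sR=90/101; mL=10620/1717, mR=-3780/1717; mL+mR=6840/1717 → advance +1; mR−mL=-14400/1717 → turn -1·90°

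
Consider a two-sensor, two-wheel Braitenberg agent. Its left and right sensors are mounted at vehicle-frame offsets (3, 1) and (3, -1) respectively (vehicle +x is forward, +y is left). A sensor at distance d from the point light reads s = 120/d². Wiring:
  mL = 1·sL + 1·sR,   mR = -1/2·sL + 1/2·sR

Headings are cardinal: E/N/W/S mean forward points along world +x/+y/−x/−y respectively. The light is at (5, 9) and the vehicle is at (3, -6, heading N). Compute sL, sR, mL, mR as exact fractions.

left sensor world pos  = (2, -3); dL² = 153
right sensor world pos = (4, -3); dR² = 145
sL = 120/153 = 40/51
sR = 120/145 = 24/29
mL = 1·sL + 1·sR = 2384/1479
mR = -1/2·sL + 1/2·sR = 32/1479

40/51 24/29 2384/1479 32/1479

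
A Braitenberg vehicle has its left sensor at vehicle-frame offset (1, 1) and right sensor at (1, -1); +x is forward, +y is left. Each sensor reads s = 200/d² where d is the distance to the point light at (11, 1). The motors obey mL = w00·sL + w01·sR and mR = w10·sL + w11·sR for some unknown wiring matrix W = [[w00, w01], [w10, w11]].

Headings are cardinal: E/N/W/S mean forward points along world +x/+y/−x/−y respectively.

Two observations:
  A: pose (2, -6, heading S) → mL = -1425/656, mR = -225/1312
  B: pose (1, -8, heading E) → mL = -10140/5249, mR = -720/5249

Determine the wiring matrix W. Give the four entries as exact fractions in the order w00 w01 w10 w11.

-1 -1/2 -1/2 1/2

obs A: pose=(2,-6,S) → sL=25/16, sR=50/41, mL=-1425/656, mR=-225/1312
obs B: pose=(1,-8,E) → sL=40/29, sR=200/181, mL=-10140/5249, mR=-720/5249
sensor matrix S = [[25/16, 50/41], [40/29, 200/181]]; det S = 19125/430418
solve [mL_A; mL_B] = S·[w00; w01] and [mR_A; mR_B] = S·[w10; w11]:
  w00 = -1, w01 = -1/2, w10 = -1/2, w11 = 1/2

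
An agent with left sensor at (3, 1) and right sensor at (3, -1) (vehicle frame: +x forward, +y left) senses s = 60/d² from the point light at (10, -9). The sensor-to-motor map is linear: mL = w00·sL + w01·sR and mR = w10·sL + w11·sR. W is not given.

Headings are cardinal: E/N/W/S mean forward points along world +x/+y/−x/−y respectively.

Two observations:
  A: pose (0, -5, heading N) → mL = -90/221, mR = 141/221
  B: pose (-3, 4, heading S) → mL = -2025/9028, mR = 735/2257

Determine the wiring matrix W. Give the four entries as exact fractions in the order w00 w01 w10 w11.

obs A: pose=(0,-5,N) → sL=6/17, sR=6/13, mL=-90/221, mR=141/221
obs B: pose=(-3,4,S) → sL=15/61, sR=15/74, mL=-2025/9028, mR=735/2257
sensor matrix S = [[6/17, 6/13], [15/61, 15/74]]; det S = -20925/498797
solve [mL_A; mL_B] = S·[w00; w01] and [mR_A; mR_B] = S·[w10; w11]:
  w00 = -1/2, w01 = -1/2, w10 = 1/2, w11 = 1

-1/2 -1/2 1/2 1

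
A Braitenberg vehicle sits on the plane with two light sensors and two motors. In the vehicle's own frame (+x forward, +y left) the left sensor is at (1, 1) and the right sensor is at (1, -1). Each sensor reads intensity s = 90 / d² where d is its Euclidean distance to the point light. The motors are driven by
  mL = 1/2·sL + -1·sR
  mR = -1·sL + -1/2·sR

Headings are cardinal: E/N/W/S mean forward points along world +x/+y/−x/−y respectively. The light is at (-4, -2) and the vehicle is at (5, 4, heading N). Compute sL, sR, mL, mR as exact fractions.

left sensor world pos  = (4, 5); dL² = 113
right sensor world pos = (6, 5); dR² = 149
sL = 90/113 = 90/113
sR = 90/149 = 90/149
mL = 1/2·sL + -1·sR = -3465/16837
mR = -1·sL + -1/2·sR = -18495/16837

90/113 90/149 -3465/16837 -18495/16837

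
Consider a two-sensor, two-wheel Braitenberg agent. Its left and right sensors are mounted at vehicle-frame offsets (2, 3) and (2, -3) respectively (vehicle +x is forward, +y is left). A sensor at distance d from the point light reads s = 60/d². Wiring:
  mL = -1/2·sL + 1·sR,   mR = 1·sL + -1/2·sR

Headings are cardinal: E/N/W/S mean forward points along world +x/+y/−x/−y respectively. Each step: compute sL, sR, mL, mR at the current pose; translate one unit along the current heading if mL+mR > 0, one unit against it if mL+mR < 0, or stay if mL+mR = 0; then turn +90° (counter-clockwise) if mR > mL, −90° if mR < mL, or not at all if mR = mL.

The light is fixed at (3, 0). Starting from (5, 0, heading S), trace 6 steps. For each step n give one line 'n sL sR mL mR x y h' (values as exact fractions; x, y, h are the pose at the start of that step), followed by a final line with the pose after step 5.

0 60/29 12 318/29 -114/29 5 0 S
1 15/4 15 105/8 -15/4 5 -1 W
2 12 60/17 -42/17 174/17 4 -1 N
3 6 6 3 3 4 0 W
4 60/13 60/13 30/13 30/13 3 0 W
5 10/3 10/3 5/3 5/3 2 0 W
final 1 0 W

n=0: pose=(5,0,S); sL=60/29, sR=12; mL=318/29, mR=-114/29; mL+mR=204/29 → advance +1; mR−mL=-432/29 → turn -1·90°
n=1: pose=(5,-1,W); sL=15/4, sR=15; mL=105/8, mR=-15/4; mL+mR=75/8 → advance +1; mR−mL=-135/8 → turn -1·90°
n=2: pose=(4,-1,N); sL=12, sR=60/17; mL=-42/17, mR=174/17; mL+mR=132/17 → advance +1; mR−mL=216/17 → turn +1·90°
n=3: pose=(4,0,W); sL=6, sR=6; mL=3, mR=3; mL+mR=6 → advance +1; mR−mL=0 → turn +0·90°
n=4: pose=(3,0,W); sL=60/13, sR=60/13; mL=30/13, mR=30/13; mL+mR=60/13 → advance +1; mR−mL=0 → turn +0·90°
n=5: pose=(2,0,W); sL=10/3, sR=10/3; mL=5/3, mR=5/3; mL+mR=10/3 → advance +1; mR−mL=0 → turn +0·90°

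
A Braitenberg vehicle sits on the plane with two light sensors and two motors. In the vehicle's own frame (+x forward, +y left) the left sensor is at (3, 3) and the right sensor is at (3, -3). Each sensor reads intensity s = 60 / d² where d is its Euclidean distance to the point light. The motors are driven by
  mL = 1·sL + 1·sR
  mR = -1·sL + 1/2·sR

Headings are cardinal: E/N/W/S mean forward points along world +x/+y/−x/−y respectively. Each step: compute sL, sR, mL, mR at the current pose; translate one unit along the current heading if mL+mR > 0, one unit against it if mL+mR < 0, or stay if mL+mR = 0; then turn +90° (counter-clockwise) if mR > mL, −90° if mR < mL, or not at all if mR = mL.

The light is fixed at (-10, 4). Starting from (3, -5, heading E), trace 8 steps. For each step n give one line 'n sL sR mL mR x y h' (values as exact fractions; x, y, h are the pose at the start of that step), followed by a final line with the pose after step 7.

n=0: pose=(3,-5,E); sL=15/73, sR=3/20; mL=519/1460, mR=-381/2920; mL+mR=9/40 → advance +1; mR−mL=-1419/2920 → turn -1·90°
n=1: pose=(4,-5,S); sL=60/433, sR=12/53; mL=8376/22949, mR=-582/22949; mL+mR=18/53 → advance +1; mR−mL=-8958/22949 → turn -1·90°
n=2: pose=(4,-6,W); sL=6/29, sR=6/17; mL=276/493, mR=-15/493; mL+mR=9/17 → advance +1; mR−mL=-291/493 → turn -1·90°
n=3: pose=(3,-6,N); sL=60/149, sR=12/61; mL=5448/9089, mR=-2766/9089; mL+mR=18/61 → advance +1; mR−mL=-8214/9089 → turn -1·90°
n=4: pose=(3,-5,E); sL=15/73, sR=3/20; mL=519/1460, mR=-381/2920; mL+mR=9/40 → advance +1; mR−mL=-1419/2920 → turn -1·90°
n=5: pose=(4,-5,S); sL=60/433, sR=12/53; mL=8376/22949, mR=-582/22949; mL+mR=18/53 → advance +1; mR−mL=-8958/22949 → turn -1·90°
n=6: pose=(4,-6,W); sL=6/29, sR=6/17; mL=276/493, mR=-15/493; mL+mR=9/17 → advance +1; mR−mL=-291/493 → turn -1·90°
n=7: pose=(3,-6,N); sL=60/149, sR=12/61; mL=5448/9089, mR=-2766/9089; mL+mR=18/61 → advance +1; mR−mL=-8214/9089 → turn -1·90°

0 15/73 3/20 519/1460 -381/2920 3 -5 E
1 60/433 12/53 8376/22949 -582/22949 4 -5 S
2 6/29 6/17 276/493 -15/493 4 -6 W
3 60/149 12/61 5448/9089 -2766/9089 3 -6 N
4 15/73 3/20 519/1460 -381/2920 3 -5 E
5 60/433 12/53 8376/22949 -582/22949 4 -5 S
6 6/29 6/17 276/493 -15/493 4 -6 W
7 60/149 12/61 5448/9089 -2766/9089 3 -6 N
final 3 -5 E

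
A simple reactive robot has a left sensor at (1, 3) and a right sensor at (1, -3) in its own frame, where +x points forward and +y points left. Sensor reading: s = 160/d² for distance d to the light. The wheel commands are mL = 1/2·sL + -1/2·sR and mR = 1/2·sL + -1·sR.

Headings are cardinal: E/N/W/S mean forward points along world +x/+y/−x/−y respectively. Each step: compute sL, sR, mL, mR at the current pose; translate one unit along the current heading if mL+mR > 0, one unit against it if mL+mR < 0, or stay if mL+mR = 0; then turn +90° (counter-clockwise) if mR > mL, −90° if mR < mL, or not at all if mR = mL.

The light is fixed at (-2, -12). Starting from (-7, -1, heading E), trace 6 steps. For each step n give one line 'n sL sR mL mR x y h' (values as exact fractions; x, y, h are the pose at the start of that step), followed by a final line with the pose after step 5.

n=0: pose=(-7,-1,E); sL=40/53, sR=2; mL=-33/53, mR=-86/53; mL+mR=-119/53 → advance -1; mR−mL=-1 → turn -1·90°
n=1: pose=(-8,-1,S); sL=160/109, sR=160/181; mL=5760/19729, mR=-2960/19729; mL+mR=2800/19729 → advance +1; mR−mL=-80/181 → turn -1·90°
n=2: pose=(-8,-2,W); sL=80/49, sR=80/109; mL=2400/5341, mR=440/5341; mL+mR=2840/5341 → advance +1; mR−mL=-40/109 → turn -1·90°
n=3: pose=(-9,-2,N); sL=160/221, sR=160/137; mL=-6720/30277, mR=-24400/30277; mL+mR=-31120/30277 → advance -1; mR−mL=-80/137 → turn -1·90°
n=4: pose=(-9,-3,E); sL=8/9, sR=20/9; mL=-2/3, mR=-16/9; mL+mR=-22/9 → advance -1; mR−mL=-10/9 → turn -1·90°
n=5: pose=(-10,-3,S); sL=160/89, sR=32/37; mL=1536/3293, mR=112/3293; mL+mR=1648/3293 → advance +1; mR−mL=-16/37 → turn -1·90°

0 40/53 2 -33/53 -86/53 -7 -1 E
1 160/109 160/181 5760/19729 -2960/19729 -8 -1 S
2 80/49 80/109 2400/5341 440/5341 -8 -2 W
3 160/221 160/137 -6720/30277 -24400/30277 -9 -2 N
4 8/9 20/9 -2/3 -16/9 -9 -3 E
5 160/89 32/37 1536/3293 112/3293 -10 -3 S
final -10 -4 W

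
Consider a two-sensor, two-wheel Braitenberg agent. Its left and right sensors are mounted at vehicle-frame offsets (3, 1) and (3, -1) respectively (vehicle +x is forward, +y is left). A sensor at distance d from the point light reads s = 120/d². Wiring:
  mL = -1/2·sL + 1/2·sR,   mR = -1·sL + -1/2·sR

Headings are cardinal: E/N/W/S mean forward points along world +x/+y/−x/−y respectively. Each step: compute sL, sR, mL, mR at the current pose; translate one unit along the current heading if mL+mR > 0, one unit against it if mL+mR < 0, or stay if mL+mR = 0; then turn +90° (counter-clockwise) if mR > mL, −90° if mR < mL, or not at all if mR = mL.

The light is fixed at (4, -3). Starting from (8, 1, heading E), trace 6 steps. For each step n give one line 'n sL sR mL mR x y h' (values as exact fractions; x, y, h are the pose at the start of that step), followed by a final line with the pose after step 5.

0 60/37 60/29 240/1073 -2850/1073 8 1 E
1 120/17 24 144/17 -324/17 7 1 S
2 15/2 10/3 -25/12 -55/6 7 2 W
3 120/73 120/89 -960/6497 -15060/6497 8 2 N
4 60/37 60/29 240/1073 -2850/1073 8 1 E
5 120/17 24 144/17 -324/17 7 1 S
final 7 2 W

n=0: pose=(8,1,E); sL=60/37, sR=60/29; mL=240/1073, mR=-2850/1073; mL+mR=-90/37 → advance -1; mR−mL=-3090/1073 → turn -1·90°
n=1: pose=(7,1,S); sL=120/17, sR=24; mL=144/17, mR=-324/17; mL+mR=-180/17 → advance -1; mR−mL=-468/17 → turn -1·90°
n=2: pose=(7,2,W); sL=15/2, sR=10/3; mL=-25/12, mR=-55/6; mL+mR=-45/4 → advance -1; mR−mL=-85/12 → turn -1·90°
n=3: pose=(8,2,N); sL=120/73, sR=120/89; mL=-960/6497, mR=-15060/6497; mL+mR=-180/73 → advance -1; mR−mL=-14100/6497 → turn -1·90°
n=4: pose=(8,1,E); sL=60/37, sR=60/29; mL=240/1073, mR=-2850/1073; mL+mR=-90/37 → advance -1; mR−mL=-3090/1073 → turn -1·90°
n=5: pose=(7,1,S); sL=120/17, sR=24; mL=144/17, mR=-324/17; mL+mR=-180/17 → advance -1; mR−mL=-468/17 → turn -1·90°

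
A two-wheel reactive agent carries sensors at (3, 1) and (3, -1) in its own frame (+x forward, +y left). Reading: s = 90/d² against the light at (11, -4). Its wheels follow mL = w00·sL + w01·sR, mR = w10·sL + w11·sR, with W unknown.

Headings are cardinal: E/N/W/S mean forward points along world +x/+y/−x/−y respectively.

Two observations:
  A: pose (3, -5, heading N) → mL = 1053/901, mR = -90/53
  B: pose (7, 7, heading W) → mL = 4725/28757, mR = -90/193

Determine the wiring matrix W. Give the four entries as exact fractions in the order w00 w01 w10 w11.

-1/2 1 0 -1

obs A: pose=(3,-5,N) → sL=18/17, sR=90/53, mL=1053/901, mR=-90/53
obs B: pose=(7,7,W) → sL=90/149, sR=90/193, mL=4725/28757, mR=-90/193
sensor matrix S = [[18/17, 90/53], [90/149, 90/193]]; det S = -13782960/25910057
solve [mL_A; mL_B] = S·[w00; w01] and [mR_A; mR_B] = S·[w10; w11]:
  w00 = -1/2, w01 = 1, w10 = 0, w11 = -1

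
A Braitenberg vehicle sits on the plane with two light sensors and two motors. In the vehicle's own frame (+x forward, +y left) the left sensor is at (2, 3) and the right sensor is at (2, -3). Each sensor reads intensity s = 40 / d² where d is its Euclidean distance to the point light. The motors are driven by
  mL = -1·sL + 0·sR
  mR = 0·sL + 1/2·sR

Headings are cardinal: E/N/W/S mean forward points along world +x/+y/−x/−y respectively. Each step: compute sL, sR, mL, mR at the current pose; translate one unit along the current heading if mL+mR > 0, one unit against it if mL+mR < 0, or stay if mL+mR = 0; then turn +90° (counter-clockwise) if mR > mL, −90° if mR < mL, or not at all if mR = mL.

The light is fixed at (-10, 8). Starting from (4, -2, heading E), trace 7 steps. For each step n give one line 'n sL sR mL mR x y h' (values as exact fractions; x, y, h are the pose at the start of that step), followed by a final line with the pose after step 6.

0 8/61 8/85 -8/61 4/85 4 -2 E
1 10/41 1/8 -10/41 1/16 3 -2 N
2 40/317 8/37 -40/317 4/37 3 -3 W
3 20/229 4/29 -20/229 2/29 4 -3 S
4 8/61 8/85 -8/61 4/85 4 -2 E
5 10/41 1/8 -10/41 1/16 3 -2 N
6 40/317 8/37 -40/317 4/37 3 -3 W
final 4 -3 S

n=0: pose=(4,-2,E); sL=8/61, sR=8/85; mL=-8/61, mR=4/85; mL+mR=-436/5185 → advance -1; mR−mL=924/5185 → turn +1·90°
n=1: pose=(3,-2,N); sL=10/41, sR=1/8; mL=-10/41, mR=1/16; mL+mR=-119/656 → advance -1; mR−mL=201/656 → turn +1·90°
n=2: pose=(3,-3,W); sL=40/317, sR=8/37; mL=-40/317, mR=4/37; mL+mR=-212/11729 → advance -1; mR−mL=2748/11729 → turn +1·90°
n=3: pose=(4,-3,S); sL=20/229, sR=4/29; mL=-20/229, mR=2/29; mL+mR=-122/6641 → advance -1; mR−mL=1038/6641 → turn +1·90°
n=4: pose=(4,-2,E); sL=8/61, sR=8/85; mL=-8/61, mR=4/85; mL+mR=-436/5185 → advance -1; mR−mL=924/5185 → turn +1·90°
n=5: pose=(3,-2,N); sL=10/41, sR=1/8; mL=-10/41, mR=1/16; mL+mR=-119/656 → advance -1; mR−mL=201/656 → turn +1·90°
n=6: pose=(3,-3,W); sL=40/317, sR=8/37; mL=-40/317, mR=4/37; mL+mR=-212/11729 → advance -1; mR−mL=2748/11729 → turn +1·90°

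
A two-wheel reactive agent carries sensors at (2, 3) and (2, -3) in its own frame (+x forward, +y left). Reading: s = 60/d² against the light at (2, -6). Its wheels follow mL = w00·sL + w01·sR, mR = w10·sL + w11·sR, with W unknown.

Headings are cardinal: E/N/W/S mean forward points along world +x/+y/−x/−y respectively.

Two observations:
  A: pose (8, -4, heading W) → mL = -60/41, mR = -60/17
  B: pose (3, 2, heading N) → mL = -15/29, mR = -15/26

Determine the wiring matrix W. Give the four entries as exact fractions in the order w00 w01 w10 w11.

obs A: pose=(8,-4,W) → sL=60/17, sR=60/41, mL=-60/41, mR=-60/17
obs B: pose=(3,2,N) → sL=15/26, sR=15/29, mL=-15/29, mR=-15/26
sensor matrix S = [[60/17, 60/41], [15/26, 15/29]]; det S = 257850/262769
solve [mL_A; mL_B] = S·[w00; w01] and [mR_A; mR_B] = S·[w10; w11]:
  w00 = 0, w01 = -1, w10 = -1, w11 = 0

0 -1 -1 0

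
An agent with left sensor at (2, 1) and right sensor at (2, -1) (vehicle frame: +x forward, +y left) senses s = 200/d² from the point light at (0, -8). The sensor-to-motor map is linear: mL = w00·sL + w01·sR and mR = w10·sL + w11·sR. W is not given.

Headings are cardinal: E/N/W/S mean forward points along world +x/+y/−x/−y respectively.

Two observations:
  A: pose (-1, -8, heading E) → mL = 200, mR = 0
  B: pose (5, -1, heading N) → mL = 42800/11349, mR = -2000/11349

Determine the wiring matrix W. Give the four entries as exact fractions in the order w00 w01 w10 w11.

1 1 -1/2 1/2

obs A: pose=(-1,-8,E) → sL=100, sR=100, mL=200, mR=0
obs B: pose=(5,-1,N) → sL=200/97, sR=200/117, mL=42800/11349, mR=-2000/11349
sensor matrix S = [[100, 100], [200/97, 200/117]]; det S = -400000/11349
solve [mL_A; mL_B] = S·[w00; w01] and [mR_A; mR_B] = S·[w10; w11]:
  w00 = 1, w01 = 1, w10 = -1/2, w11 = 1/2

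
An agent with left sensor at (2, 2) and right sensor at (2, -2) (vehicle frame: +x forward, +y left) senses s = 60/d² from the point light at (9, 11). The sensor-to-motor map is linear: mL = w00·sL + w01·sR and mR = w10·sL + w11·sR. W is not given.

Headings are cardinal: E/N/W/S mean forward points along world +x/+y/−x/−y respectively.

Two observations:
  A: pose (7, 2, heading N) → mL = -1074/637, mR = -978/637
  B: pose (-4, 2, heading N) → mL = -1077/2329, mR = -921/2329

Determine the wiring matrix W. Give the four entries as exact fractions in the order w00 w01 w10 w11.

-1/2 -1 -1 -1/2

obs A: pose=(7,2,N) → sL=12/13, sR=60/49, mL=-1074/637, mR=-978/637
obs B: pose=(-4,2,N) → sL=30/137, sR=6/17, mL=-1077/2329, mR=-921/2329
sensor matrix S = [[12/13, 60/49], [30/137, 6/17]]; det S = 85536/1483573
solve [mL_A; mL_B] = S·[w00; w01] and [mR_A; mR_B] = S·[w10; w11]:
  w00 = -1/2, w01 = -1, w10 = -1, w11 = -1/2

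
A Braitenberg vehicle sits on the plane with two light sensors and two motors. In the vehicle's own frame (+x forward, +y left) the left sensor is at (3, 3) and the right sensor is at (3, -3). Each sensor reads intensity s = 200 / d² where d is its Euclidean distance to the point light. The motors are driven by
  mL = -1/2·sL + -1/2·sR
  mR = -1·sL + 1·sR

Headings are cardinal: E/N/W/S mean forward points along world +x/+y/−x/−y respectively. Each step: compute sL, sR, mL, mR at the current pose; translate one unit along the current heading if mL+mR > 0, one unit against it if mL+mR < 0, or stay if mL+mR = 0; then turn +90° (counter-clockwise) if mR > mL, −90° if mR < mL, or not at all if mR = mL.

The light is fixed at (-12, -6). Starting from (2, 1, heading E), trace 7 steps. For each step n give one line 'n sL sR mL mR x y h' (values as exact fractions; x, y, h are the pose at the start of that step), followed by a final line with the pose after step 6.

n=0: pose=(2,1,E); sL=200/389, sR=40/61; mL=-13880/23729, mR=3360/23729; mL+mR=-10520/23729 → advance -1; mR−mL=17240/23729 → turn +1·90°
n=1: pose=(1,1,N); sL=1, sR=50/89; mL=-139/178, mR=-39/89; mL+mR=-217/178 → advance -1; mR−mL=61/178 → turn +1·90°
n=2: pose=(1,0,W); sL=200/109, sR=200/181; mL=-29000/19729, mR=-14400/19729; mL+mR=-43400/19729 → advance -1; mR−mL=14600/19729 → turn +1·90°
n=3: pose=(2,0,S); sL=100/149, sR=20/13; mL=-2140/1937, mR=1680/1937; mL+mR=-460/1937 → advance -1; mR−mL=3820/1937 → turn +1·90°
n=4: pose=(2,1,E); sL=200/389, sR=40/61; mL=-13880/23729, mR=3360/23729; mL+mR=-10520/23729 → advance -1; mR−mL=17240/23729 → turn +1·90°
n=5: pose=(1,1,N); sL=1, sR=50/89; mL=-139/178, mR=-39/89; mL+mR=-217/178 → advance -1; mR−mL=61/178 → turn +1·90°
n=6: pose=(1,0,W); sL=200/109, sR=200/181; mL=-29000/19729, mR=-14400/19729; mL+mR=-43400/19729 → advance -1; mR−mL=14600/19729 → turn +1·90°

0 200/389 40/61 -13880/23729 3360/23729 2 1 E
1 1 50/89 -139/178 -39/89 1 1 N
2 200/109 200/181 -29000/19729 -14400/19729 1 0 W
3 100/149 20/13 -2140/1937 1680/1937 2 0 S
4 200/389 40/61 -13880/23729 3360/23729 2 1 E
5 1 50/89 -139/178 -39/89 1 1 N
6 200/109 200/181 -29000/19729 -14400/19729 1 0 W
final 2 0 S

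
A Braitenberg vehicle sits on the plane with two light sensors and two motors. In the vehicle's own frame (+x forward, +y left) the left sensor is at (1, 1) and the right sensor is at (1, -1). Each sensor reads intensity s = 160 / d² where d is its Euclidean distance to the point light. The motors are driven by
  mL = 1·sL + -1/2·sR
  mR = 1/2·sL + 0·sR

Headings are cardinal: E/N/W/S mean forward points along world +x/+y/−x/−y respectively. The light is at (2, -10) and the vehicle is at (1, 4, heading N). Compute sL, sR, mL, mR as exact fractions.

160/229 32/45 3536/10305 80/229

left sensor world pos  = (0, 5); dL² = 229
right sensor world pos = (2, 5); dR² = 225
sL = 160/229 = 160/229
sR = 160/225 = 32/45
mL = 1·sL + -1/2·sR = 3536/10305
mR = 1/2·sL + 0·sR = 80/229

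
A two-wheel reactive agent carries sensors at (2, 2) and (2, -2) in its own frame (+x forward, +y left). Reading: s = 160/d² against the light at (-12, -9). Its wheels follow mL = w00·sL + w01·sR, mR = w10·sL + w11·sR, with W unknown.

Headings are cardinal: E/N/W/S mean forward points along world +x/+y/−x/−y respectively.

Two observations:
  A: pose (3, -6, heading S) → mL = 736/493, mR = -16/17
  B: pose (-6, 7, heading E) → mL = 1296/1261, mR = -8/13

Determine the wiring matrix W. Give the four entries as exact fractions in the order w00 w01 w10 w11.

1 1 0 -1

obs A: pose=(3,-6,S) → sL=16/29, sR=16/17, mL=736/493, mR=-16/17
obs B: pose=(-6,7,E) → sL=40/97, sR=8/13, mL=1296/1261, mR=-8/13
sensor matrix S = [[16/29, 16/17], [40/97, 8/13]]; det S = -30208/621673
solve [mL_A; mL_B] = S·[w00; w01] and [mR_A; mR_B] = S·[w10; w11]:
  w00 = 1, w01 = 1, w10 = 0, w11 = -1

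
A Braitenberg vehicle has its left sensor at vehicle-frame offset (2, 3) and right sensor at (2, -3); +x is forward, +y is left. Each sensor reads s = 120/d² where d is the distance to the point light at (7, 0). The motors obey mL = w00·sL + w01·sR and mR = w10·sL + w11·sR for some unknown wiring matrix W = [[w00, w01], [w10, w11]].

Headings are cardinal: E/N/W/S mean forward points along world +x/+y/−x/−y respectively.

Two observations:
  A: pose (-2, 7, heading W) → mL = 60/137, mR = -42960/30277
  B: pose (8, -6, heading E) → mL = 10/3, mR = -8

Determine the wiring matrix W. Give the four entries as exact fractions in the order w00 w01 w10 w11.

obs A: pose=(-2,7,W) → sL=120/137, sR=120/221, mL=60/137, mR=-42960/30277
obs B: pose=(8,-6,E) → sL=20/3, sR=4/3, mL=10/3, mR=-8
sensor matrix S = [[120/137, 120/221], [20/3, 4/3]]; det S = -74240/30277
solve [mL_A; mL_B] = S·[w00; w01] and [mR_A; mR_B] = S·[w10; w11]:
  w00 = 1/2, w01 = 0, w10 = -1, w11 = -1

1/2 0 -1 -1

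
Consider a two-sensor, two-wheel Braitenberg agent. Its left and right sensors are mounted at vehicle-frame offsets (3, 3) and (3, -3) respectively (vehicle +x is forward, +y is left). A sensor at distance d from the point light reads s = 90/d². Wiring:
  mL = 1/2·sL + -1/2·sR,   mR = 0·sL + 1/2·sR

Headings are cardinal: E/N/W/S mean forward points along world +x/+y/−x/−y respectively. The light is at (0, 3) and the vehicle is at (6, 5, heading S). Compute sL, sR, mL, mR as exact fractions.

45/41 9 -162/41 9/2

left sensor world pos  = (9, 2); dL² = 82
right sensor world pos = (3, 2); dR² = 10
sL = 90/82 = 45/41
sR = 90/10 = 9
mL = 1/2·sL + -1/2·sR = -162/41
mR = 0·sL + 1/2·sR = 9/2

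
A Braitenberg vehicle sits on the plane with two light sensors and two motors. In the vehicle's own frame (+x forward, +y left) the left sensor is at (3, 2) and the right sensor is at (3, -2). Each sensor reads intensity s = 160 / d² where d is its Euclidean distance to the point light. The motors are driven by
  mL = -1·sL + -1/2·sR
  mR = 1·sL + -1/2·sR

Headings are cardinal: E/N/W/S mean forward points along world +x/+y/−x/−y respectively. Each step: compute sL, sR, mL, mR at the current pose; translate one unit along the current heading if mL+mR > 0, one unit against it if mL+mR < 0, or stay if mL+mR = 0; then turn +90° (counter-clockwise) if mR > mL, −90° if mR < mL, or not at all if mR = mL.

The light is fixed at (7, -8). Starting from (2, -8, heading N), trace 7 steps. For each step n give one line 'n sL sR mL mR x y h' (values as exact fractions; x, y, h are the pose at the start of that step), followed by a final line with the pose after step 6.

0 80/29 80/9 -1880/261 -440/261 2 -8 N
1 160/73 32/13 -3248/949 912/949 2 -9 W
2 8 40/13 -124/13 84/13 3 -9 S
3 32 32 -48 16 3 -8 E
4 80/29 80/9 -1880/261 -440/261 2 -8 N
5 160/73 32/13 -3248/949 912/949 2 -9 W
6 8 40/13 -124/13 84/13 3 -9 S
final 3 -8 E

n=0: pose=(2,-8,N); sL=80/29, sR=80/9; mL=-1880/261, mR=-440/261; mL+mR=-80/9 → advance -1; mR−mL=160/29 → turn +1·90°
n=1: pose=(2,-9,W); sL=160/73, sR=32/13; mL=-3248/949, mR=912/949; mL+mR=-32/13 → advance -1; mR−mL=320/73 → turn +1·90°
n=2: pose=(3,-9,S); sL=8, sR=40/13; mL=-124/13, mR=84/13; mL+mR=-40/13 → advance -1; mR−mL=16 → turn +1·90°
n=3: pose=(3,-8,E); sL=32, sR=32; mL=-48, mR=16; mL+mR=-32 → advance -1; mR−mL=64 → turn +1·90°
n=4: pose=(2,-8,N); sL=80/29, sR=80/9; mL=-1880/261, mR=-440/261; mL+mR=-80/9 → advance -1; mR−mL=160/29 → turn +1·90°
n=5: pose=(2,-9,W); sL=160/73, sR=32/13; mL=-3248/949, mR=912/949; mL+mR=-32/13 → advance -1; mR−mL=320/73 → turn +1·90°
n=6: pose=(3,-9,S); sL=8, sR=40/13; mL=-124/13, mR=84/13; mL+mR=-40/13 → advance -1; mR−mL=16 → turn +1·90°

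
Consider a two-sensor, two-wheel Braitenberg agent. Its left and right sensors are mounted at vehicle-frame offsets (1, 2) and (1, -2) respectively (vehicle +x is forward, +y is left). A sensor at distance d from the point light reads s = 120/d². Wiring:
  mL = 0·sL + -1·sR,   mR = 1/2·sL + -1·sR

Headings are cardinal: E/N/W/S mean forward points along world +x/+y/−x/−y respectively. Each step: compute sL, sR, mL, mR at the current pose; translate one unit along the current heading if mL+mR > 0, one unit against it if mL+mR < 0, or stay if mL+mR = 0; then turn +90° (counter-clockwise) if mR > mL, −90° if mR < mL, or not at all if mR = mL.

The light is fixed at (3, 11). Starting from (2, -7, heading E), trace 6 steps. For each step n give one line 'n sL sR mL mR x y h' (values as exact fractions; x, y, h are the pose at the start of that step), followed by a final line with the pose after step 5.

0 15/32 3/10 -3/10 -21/320 2 -7 E
1 24/61 120/289 -120/289 -3852/17629 1 -7 N
2 4/15 60/149 -60/149 -602/2235 1 -8 W
3 120/401 120/409 -120/409 -23580/164009 2 -8 S
4 15/32 3/10 -3/10 -21/320 2 -7 E
5 24/61 120/289 -120/289 -3852/17629 1 -7 N
final 1 -8 W

n=0: pose=(2,-7,E); sL=15/32, sR=3/10; mL=-3/10, mR=-21/320; mL+mR=-117/320 → advance -1; mR−mL=15/64 → turn +1·90°
n=1: pose=(1,-7,N); sL=24/61, sR=120/289; mL=-120/289, mR=-3852/17629; mL+mR=-11172/17629 → advance -1; mR−mL=12/61 → turn +1·90°
n=2: pose=(1,-8,W); sL=4/15, sR=60/149; mL=-60/149, mR=-602/2235; mL+mR=-1502/2235 → advance -1; mR−mL=2/15 → turn +1·90°
n=3: pose=(2,-8,S); sL=120/401, sR=120/409; mL=-120/409, mR=-23580/164009; mL+mR=-71700/164009 → advance -1; mR−mL=60/401 → turn +1·90°
n=4: pose=(2,-7,E); sL=15/32, sR=3/10; mL=-3/10, mR=-21/320; mL+mR=-117/320 → advance -1; mR−mL=15/64 → turn +1·90°
n=5: pose=(1,-7,N); sL=24/61, sR=120/289; mL=-120/289, mR=-3852/17629; mL+mR=-11172/17629 → advance -1; mR−mL=12/61 → turn +1·90°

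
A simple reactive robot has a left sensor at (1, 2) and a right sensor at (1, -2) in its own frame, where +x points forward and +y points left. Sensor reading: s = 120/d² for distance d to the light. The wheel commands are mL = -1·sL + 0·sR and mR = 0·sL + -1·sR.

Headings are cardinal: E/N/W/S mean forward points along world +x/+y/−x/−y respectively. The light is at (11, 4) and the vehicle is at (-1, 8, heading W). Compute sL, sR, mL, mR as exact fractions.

left sensor world pos  = (-2, 6); dL² = 173
right sensor world pos = (-2, 10); dR² = 205
sL = 120/173 = 120/173
sR = 120/205 = 24/41
mL = -1·sL + 0·sR = -120/173
mR = 0·sL + -1·sR = -24/41

120/173 24/41 -120/173 -24/41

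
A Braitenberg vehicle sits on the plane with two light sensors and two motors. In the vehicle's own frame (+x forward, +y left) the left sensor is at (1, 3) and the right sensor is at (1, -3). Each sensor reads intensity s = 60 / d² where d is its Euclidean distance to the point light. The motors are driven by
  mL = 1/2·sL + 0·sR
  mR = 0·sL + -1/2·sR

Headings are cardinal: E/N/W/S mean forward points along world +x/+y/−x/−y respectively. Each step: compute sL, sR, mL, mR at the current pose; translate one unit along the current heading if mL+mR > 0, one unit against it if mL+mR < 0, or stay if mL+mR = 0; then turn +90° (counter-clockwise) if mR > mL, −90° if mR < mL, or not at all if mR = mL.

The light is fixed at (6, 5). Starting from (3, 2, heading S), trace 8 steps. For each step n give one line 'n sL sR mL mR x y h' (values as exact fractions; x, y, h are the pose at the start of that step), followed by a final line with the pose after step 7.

0 15/4 15/13 15/8 -15/26 3 2 S
1 12/13 60/17 6/13 -30/17 3 1 W
2 30/17 6 15/17 -3 4 1 N
3 12 12/13 6 -6/13 4 0 E
4 3/2 15/13 3/4 -15/26 5 0 S
5 12/17 60/13 6/17 -30/13 5 -1 W
6 30/17 30/17 15/17 -15/17 6 -1 N
7 6 30/41 3 -15/41 6 -1 E
final 7 -1 S

n=0: pose=(3,2,S); sL=15/4, sR=15/13; mL=15/8, mR=-15/26; mL+mR=135/104 → advance +1; mR−mL=-255/104 → turn -1·90°
n=1: pose=(3,1,W); sL=12/13, sR=60/17; mL=6/13, mR=-30/17; mL+mR=-288/221 → advance -1; mR−mL=-492/221 → turn -1·90°
n=2: pose=(4,1,N); sL=30/17, sR=6; mL=15/17, mR=-3; mL+mR=-36/17 → advance -1; mR−mL=-66/17 → turn -1·90°
n=3: pose=(4,0,E); sL=12, sR=12/13; mL=6, mR=-6/13; mL+mR=72/13 → advance +1; mR−mL=-84/13 → turn -1·90°
n=4: pose=(5,0,S); sL=3/2, sR=15/13; mL=3/4, mR=-15/26; mL+mR=9/52 → advance +1; mR−mL=-69/52 → turn -1·90°
n=5: pose=(5,-1,W); sL=12/17, sR=60/13; mL=6/17, mR=-30/13; mL+mR=-432/221 → advance -1; mR−mL=-588/221 → turn -1·90°
n=6: pose=(6,-1,N); sL=30/17, sR=30/17; mL=15/17, mR=-15/17; mL+mR=0 → advance +0; mR−mL=-30/17 → turn -1·90°
n=7: pose=(6,-1,E); sL=6, sR=30/41; mL=3, mR=-15/41; mL+mR=108/41 → advance +1; mR−mL=-138/41 → turn -1·90°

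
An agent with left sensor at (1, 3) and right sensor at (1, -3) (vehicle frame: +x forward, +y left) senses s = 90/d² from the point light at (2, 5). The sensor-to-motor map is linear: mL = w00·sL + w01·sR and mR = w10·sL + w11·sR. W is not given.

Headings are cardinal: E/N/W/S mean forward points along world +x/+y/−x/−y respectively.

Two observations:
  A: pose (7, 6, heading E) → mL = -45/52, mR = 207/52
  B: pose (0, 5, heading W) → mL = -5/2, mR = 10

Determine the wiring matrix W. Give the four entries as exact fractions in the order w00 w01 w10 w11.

obs A: pose=(7,6,E) → sL=45/26, sR=9/4, mL=-45/52, mR=207/52
obs B: pose=(0,5,W) → sL=5, sR=5, mL=-5/2, mR=10
sensor matrix S = [[45/26, 9/4], [5, 5]]; det S = -135/52
solve [mL_A; mL_B] = S·[w00; w01] and [mR_A; mR_B] = S·[w10; w11]:
  w00 = -1/2, w01 = 0, w10 = 1, w11 = 1

-1/2 0 1 1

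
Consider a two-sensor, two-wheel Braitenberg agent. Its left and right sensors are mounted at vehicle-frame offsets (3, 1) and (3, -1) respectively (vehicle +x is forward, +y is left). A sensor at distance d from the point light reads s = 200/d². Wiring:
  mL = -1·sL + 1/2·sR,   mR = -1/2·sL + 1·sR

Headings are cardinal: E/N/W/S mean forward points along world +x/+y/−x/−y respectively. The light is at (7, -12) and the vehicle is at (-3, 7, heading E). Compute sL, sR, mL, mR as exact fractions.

200/449 200/373 -29700/167477 52500/167477

left sensor world pos  = (0, 8); dL² = 449
right sensor world pos = (0, 6); dR² = 373
sL = 200/449 = 200/449
sR = 200/373 = 200/373
mL = -1·sL + 1/2·sR = -29700/167477
mR = -1/2·sL + 1·sR = 52500/167477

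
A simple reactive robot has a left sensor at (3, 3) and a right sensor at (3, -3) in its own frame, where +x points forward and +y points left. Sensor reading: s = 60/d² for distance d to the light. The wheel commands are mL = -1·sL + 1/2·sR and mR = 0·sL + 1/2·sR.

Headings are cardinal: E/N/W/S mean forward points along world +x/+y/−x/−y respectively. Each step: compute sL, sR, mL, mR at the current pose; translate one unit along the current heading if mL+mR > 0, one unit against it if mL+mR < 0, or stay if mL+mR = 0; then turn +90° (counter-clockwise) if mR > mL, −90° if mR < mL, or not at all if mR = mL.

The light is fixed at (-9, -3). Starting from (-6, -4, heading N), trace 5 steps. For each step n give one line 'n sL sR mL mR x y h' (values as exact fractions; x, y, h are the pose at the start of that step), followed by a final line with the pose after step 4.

0 15 3/2 -57/4 3/4 -6 -4 N
1 12/5 60 138/5 30 -6 -5 W
2 6/5 30/13 -3/65 15/13 -7 -5 S
3 12/5 60/61 -582/305 30/61 -7 -6 E
4 15 15/4 -105/8 15/8 -8 -6 N
final -8 -7 W

n=0: pose=(-6,-4,N); sL=15, sR=3/2; mL=-57/4, mR=3/4; mL+mR=-27/2 → advance -1; mR−mL=15 → turn +1·90°
n=1: pose=(-6,-5,W); sL=12/5, sR=60; mL=138/5, mR=30; mL+mR=288/5 → advance +1; mR−mL=12/5 → turn +1·90°
n=2: pose=(-7,-5,S); sL=6/5, sR=30/13; mL=-3/65, mR=15/13; mL+mR=72/65 → advance +1; mR−mL=6/5 → turn +1·90°
n=3: pose=(-7,-6,E); sL=12/5, sR=60/61; mL=-582/305, mR=30/61; mL+mR=-432/305 → advance -1; mR−mL=12/5 → turn +1·90°
n=4: pose=(-8,-6,N); sL=15, sR=15/4; mL=-105/8, mR=15/8; mL+mR=-45/4 → advance -1; mR−mL=15 → turn +1·90°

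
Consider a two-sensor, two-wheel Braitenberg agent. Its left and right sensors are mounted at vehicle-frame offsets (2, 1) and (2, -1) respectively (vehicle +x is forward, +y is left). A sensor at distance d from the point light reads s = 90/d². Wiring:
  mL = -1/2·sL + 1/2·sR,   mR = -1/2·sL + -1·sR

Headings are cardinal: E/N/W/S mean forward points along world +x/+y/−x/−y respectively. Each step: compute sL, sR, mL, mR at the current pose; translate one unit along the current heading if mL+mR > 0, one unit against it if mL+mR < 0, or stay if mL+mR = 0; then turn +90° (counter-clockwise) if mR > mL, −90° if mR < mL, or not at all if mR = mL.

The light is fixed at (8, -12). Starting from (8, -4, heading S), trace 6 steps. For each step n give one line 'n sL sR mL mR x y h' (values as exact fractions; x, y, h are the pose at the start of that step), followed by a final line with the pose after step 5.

0 90/37 90/37 0 -135/37 8 -4 S
1 45/34 45/52 -405/1768 -675/442 8 -3 W
2 90/121 18/25 -36/3025 -3303/3025 9 -3 N
3 1 45/29 8/29 -119/58 9 -4 E
4 90/37 90/37 0 -135/37 8 -4 S
5 45/34 45/52 -405/1768 -675/442 8 -3 W
final 9 -3 N

n=0: pose=(8,-4,S); sL=90/37, sR=90/37; mL=0, mR=-135/37; mL+mR=-135/37 → advance -1; mR−mL=-135/37 → turn -1·90°
n=1: pose=(8,-3,W); sL=45/34, sR=45/52; mL=-405/1768, mR=-675/442; mL+mR=-3105/1768 → advance -1; mR−mL=-135/104 → turn -1·90°
n=2: pose=(9,-3,N); sL=90/121, sR=18/25; mL=-36/3025, mR=-3303/3025; mL+mR=-3339/3025 → advance -1; mR−mL=-27/25 → turn -1·90°
n=3: pose=(9,-4,E); sL=1, sR=45/29; mL=8/29, mR=-119/58; mL+mR=-103/58 → advance -1; mR−mL=-135/58 → turn -1·90°
n=4: pose=(8,-4,S); sL=90/37, sR=90/37; mL=0, mR=-135/37; mL+mR=-135/37 → advance -1; mR−mL=-135/37 → turn -1·90°
n=5: pose=(8,-3,W); sL=45/34, sR=45/52; mL=-405/1768, mR=-675/442; mL+mR=-3105/1768 → advance -1; mR−mL=-135/104 → turn -1·90°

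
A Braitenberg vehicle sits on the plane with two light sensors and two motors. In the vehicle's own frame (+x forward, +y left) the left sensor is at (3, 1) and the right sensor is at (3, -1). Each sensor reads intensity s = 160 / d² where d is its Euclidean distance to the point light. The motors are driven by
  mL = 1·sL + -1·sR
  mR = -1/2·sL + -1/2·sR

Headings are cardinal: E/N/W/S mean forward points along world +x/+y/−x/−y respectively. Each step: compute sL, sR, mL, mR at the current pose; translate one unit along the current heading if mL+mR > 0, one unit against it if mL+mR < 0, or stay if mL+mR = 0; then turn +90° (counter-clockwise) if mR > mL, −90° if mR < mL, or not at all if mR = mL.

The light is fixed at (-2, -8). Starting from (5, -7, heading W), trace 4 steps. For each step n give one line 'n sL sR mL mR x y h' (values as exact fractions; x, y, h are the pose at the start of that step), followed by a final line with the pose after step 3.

0 10 8 2 -9 5 -7 W
1 32/13 160/97 1024/1261 -2592/1261 6 -7 N
2 80/61 80/61 0 -80/61 6 -8 E
3 160/73 32/9 -896/657 -1888/657 5 -8 S
final 5 -7 W

n=0: pose=(5,-7,W); sL=10, sR=8; mL=2, mR=-9; mL+mR=-7 → advance -1; mR−mL=-11 → turn -1·90°
n=1: pose=(6,-7,N); sL=32/13, sR=160/97; mL=1024/1261, mR=-2592/1261; mL+mR=-1568/1261 → advance -1; mR−mL=-3616/1261 → turn -1·90°
n=2: pose=(6,-8,E); sL=80/61, sR=80/61; mL=0, mR=-80/61; mL+mR=-80/61 → advance -1; mR−mL=-80/61 → turn -1·90°
n=3: pose=(5,-8,S); sL=160/73, sR=32/9; mL=-896/657, mR=-1888/657; mL+mR=-928/219 → advance -1; mR−mL=-992/657 → turn -1·90°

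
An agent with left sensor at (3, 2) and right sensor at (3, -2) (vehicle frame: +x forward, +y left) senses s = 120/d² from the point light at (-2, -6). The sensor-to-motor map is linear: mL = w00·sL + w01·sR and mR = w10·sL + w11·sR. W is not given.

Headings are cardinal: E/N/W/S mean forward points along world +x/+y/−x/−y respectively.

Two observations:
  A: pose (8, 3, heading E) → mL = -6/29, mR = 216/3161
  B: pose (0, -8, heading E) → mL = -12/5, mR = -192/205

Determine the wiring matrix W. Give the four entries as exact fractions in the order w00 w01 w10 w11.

obs A: pose=(8,3,E) → sL=12/29, sR=60/109, mL=-6/29, mR=216/3161
obs B: pose=(0,-8,E) → sL=24/5, sR=120/41, mL=-12/5, mR=-192/205
sensor matrix S = [[12/29, 60/109], [24/5, 120/41]]; det S = -185472/129601
solve [mL_A; mL_B] = S·[w00; w01] and [mR_A; mR_B] = S·[w10; w11]:
  w00 = -1/2, w01 = 0, w10 = -1/2, w11 = 1/2

-1/2 0 -1/2 1/2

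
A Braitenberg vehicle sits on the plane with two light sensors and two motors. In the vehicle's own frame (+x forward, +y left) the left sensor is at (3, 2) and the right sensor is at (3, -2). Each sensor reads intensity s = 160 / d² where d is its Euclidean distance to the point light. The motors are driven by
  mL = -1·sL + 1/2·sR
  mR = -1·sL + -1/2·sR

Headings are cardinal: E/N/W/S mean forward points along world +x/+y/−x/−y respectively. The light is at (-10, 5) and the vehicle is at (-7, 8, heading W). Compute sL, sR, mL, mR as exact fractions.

left sensor world pos  = (-10, 6); dL² = 1
right sensor world pos = (-10, 10); dR² = 25
sL = 160/1 = 160
sR = 160/25 = 32/5
mL = -1·sL + 1/2·sR = -784/5
mR = -1·sL + -1/2·sR = -816/5

160 32/5 -784/5 -816/5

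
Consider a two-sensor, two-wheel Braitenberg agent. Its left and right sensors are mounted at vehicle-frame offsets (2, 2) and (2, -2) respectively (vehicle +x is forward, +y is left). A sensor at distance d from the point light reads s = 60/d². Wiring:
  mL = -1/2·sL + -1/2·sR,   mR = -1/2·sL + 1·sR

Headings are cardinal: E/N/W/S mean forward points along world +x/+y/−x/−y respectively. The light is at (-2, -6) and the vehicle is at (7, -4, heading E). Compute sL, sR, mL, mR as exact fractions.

60/137 60/121 -7740/16577 4590/16577

left sensor world pos  = (9, -2); dL² = 137
right sensor world pos = (9, -6); dR² = 121
sL = 60/137 = 60/137
sR = 60/121 = 60/121
mL = -1/2·sL + -1/2·sR = -7740/16577
mR = -1/2·sL + 1·sR = 4590/16577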